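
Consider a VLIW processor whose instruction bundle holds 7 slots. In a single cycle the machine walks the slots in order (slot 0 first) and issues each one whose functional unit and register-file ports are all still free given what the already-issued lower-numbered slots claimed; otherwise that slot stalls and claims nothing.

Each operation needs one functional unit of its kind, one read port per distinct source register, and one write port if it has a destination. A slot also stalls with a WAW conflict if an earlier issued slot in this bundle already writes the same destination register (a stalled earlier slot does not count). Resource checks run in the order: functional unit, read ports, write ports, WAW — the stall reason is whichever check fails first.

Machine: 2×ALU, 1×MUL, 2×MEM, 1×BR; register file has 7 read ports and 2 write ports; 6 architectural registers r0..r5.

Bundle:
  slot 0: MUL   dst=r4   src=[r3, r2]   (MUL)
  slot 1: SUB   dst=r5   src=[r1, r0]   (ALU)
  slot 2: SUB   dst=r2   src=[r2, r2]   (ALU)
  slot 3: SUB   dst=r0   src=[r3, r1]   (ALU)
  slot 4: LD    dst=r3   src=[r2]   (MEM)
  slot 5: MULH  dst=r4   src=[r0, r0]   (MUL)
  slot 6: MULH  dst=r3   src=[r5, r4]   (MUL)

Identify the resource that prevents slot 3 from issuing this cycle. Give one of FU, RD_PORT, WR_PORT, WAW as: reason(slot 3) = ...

  0. MUL→r4 ⇒ go  {2A/0Mu/2Ld/1B | 5r 1w}
  1. ALU→r5 ⇒ go  {1A/0Mu/2Ld/1B | 3r 0w}
  2. ALU→r2 ⇒ no(WR_PORT)  {1A/0Mu/2Ld/1B | 3r 0w}
  3. ALU→r0 ⇒ no(WR_PORT)  {1A/0Mu/2Ld/1B | 3r 0w}
  4. MEM→r3 ⇒ no(WR_PORT)  {1A/0Mu/2Ld/1B | 3r 0w}
  5. MUL→r4 ⇒ no(FU)  {1A/0Mu/2Ld/1B | 3r 0w}
  6. MUL→r3 ⇒ no(FU)  {1A/0Mu/2Ld/1B | 3r 0w}

reason(slot 3) = WR_PORT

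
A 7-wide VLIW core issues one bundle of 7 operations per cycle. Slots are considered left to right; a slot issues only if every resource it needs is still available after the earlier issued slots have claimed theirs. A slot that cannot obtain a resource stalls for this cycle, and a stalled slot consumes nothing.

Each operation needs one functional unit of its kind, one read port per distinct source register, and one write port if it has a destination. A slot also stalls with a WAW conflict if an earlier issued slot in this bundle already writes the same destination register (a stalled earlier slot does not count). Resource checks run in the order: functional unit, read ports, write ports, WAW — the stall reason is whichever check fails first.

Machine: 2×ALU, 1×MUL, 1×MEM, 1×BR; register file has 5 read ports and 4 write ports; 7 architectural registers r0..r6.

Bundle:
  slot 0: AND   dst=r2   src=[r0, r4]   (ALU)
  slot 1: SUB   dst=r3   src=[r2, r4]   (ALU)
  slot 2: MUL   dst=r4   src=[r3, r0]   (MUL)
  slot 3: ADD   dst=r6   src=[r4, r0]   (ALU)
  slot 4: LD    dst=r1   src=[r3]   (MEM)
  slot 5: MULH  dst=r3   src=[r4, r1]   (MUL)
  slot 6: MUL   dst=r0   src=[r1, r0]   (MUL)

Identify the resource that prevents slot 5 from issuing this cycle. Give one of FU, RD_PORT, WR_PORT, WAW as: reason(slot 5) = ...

  0. ALU→r2 ⇒ go  {1A/1Mu/1Ld/1B | 3r 3w}
  1. ALU→r3 ⇒ go  {0A/1Mu/1Ld/1B | 1r 2w}
  2. MUL→r4 ⇒ no(RD_PORT)  {0A/1Mu/1Ld/1B | 1r 2w}
  3. ALU→r6 ⇒ no(FU)  {0A/1Mu/1Ld/1B | 1r 2w}
  4. MEM→r1 ⇒ go  {0A/1Mu/0Ld/1B | 0r 1w}
  5. MUL→r3 ⇒ no(RD_PORT)  {0A/1Mu/0Ld/1B | 0r 1w}
  6. MUL→r0 ⇒ no(RD_PORT)  {0A/1Mu/0Ld/1B | 0r 1w}

reason(slot 5) = RD_PORT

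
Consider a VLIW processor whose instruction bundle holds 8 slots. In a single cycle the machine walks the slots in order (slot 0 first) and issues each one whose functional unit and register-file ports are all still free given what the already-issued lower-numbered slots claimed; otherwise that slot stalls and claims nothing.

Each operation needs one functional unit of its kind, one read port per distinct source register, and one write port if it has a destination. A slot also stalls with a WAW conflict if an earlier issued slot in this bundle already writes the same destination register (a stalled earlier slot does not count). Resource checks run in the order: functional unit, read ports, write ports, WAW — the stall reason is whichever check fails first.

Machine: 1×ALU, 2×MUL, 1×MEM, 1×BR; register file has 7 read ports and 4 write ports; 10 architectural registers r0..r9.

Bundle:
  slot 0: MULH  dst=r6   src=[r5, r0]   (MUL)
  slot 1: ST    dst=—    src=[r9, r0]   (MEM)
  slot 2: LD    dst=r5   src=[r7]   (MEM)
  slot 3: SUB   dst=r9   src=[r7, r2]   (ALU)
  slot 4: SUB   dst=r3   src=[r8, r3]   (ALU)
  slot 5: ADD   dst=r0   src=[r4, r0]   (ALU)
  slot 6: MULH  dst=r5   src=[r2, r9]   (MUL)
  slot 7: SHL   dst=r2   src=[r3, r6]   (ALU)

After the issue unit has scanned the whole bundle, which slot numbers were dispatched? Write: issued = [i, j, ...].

issued = [0, 1, 3]

[0] MUL needs rd=2 wr=1: ok; after: ALU=1 MUL=1 MEM=1 BR=1, R=5, W=3
[1] MEM needs rd=2 wr=0: ok; after: ALU=1 MUL=1 MEM=0 BR=1, R=3, W=3
[2] MEM needs rd=1 wr=1: FU; after: ALU=1 MUL=1 MEM=0 BR=1, R=3, W=3
[3] ALU needs rd=2 wr=1: ok; after: ALU=0 MUL=1 MEM=0 BR=1, R=1, W=2
[4] ALU needs rd=2 wr=1: FU; after: ALU=0 MUL=1 MEM=0 BR=1, R=1, W=2
[5] ALU needs rd=2 wr=1: FU; after: ALU=0 MUL=1 MEM=0 BR=1, R=1, W=2
[6] MUL needs rd=2 wr=1: RD_PORT; after: ALU=0 MUL=1 MEM=0 BR=1, R=1, W=2
[7] ALU needs rd=2 wr=1: FU; after: ALU=0 MUL=1 MEM=0 BR=1, R=1, W=2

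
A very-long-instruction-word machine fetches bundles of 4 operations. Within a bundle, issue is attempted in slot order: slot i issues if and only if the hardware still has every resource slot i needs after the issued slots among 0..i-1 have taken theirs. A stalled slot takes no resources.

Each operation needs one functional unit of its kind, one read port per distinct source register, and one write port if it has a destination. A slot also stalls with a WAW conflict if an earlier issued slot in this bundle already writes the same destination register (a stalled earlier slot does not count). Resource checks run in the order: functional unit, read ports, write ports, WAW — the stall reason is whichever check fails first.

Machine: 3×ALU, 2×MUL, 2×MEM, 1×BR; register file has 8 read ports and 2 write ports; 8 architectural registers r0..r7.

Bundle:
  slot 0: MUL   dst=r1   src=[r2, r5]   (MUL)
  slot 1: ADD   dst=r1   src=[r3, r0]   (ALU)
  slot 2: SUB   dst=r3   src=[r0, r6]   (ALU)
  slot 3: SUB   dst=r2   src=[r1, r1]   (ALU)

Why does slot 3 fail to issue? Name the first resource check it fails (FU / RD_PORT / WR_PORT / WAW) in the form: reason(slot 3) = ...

reason(slot 3) = WR_PORT

(0) want 1×MUL +2rd +1wr — yes → AL3|MU1|ME2|BR1|rd6|wr1
(1) want 1×ALU +2rd +1wr — WAW → AL3|MU1|ME2|BR1|rd6|wr1
(2) want 1×ALU +2rd +1wr — yes → AL2|MU1|ME2|BR1|rd4|wr0
(3) want 1×ALU +1rd +1wr — WR_PORT → AL2|MU1|ME2|BR1|rd4|wr0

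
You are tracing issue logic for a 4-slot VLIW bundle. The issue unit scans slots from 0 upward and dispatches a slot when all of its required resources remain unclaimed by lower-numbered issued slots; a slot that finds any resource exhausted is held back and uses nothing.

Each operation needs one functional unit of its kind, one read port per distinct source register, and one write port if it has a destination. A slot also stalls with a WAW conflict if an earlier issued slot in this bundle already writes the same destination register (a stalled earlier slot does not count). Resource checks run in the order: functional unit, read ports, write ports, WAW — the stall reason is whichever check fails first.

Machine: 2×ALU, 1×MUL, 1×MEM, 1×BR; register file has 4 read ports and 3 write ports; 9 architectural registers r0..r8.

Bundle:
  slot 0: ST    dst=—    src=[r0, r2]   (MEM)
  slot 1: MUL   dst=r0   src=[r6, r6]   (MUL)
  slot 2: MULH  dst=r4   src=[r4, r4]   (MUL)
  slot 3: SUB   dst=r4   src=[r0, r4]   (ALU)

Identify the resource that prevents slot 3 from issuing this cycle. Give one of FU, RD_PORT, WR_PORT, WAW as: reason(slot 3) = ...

slot 0 (MEM): ISSUE — free A2,Mu1,Ld0,B1 rp2 wp3
slot 1 (MUL): ISSUE — free A2,Mu0,Ld0,B1 rp1 wp2
slot 2 (MUL): stall FU — free A2,Mu0,Ld0,B1 rp1 wp2
slot 3 (ALU): stall RD_PORT — free A2,Mu0,Ld0,B1 rp1 wp2

reason(slot 3) = RD_PORT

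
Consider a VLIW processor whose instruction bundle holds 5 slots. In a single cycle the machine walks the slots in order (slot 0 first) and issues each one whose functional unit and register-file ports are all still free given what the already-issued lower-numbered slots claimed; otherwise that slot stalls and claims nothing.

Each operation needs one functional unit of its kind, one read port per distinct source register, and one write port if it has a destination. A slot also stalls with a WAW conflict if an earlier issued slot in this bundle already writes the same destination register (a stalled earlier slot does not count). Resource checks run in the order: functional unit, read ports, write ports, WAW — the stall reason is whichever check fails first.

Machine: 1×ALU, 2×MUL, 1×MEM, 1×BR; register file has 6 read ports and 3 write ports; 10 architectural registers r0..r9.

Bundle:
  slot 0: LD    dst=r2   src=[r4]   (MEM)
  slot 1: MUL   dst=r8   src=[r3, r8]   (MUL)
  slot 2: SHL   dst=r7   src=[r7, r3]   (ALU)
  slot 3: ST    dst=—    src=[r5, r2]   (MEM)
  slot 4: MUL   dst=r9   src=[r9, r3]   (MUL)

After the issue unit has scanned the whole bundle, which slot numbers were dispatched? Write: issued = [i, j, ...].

issued = [0, 1, 2]

  0. MEM→r2 ⇒ go  {1A/2Mu/0Ld/1B | 5r 2w}
  1. MUL→r8 ⇒ go  {1A/1Mu/0Ld/1B | 3r 1w}
  2. ALU→r7 ⇒ go  {0A/1Mu/0Ld/1B | 1r 0w}
  3. MEM ⇒ no(FU)  {0A/1Mu/0Ld/1B | 1r 0w}
  4. MUL→r9 ⇒ no(RD_PORT)  {0A/1Mu/0Ld/1B | 1r 0w}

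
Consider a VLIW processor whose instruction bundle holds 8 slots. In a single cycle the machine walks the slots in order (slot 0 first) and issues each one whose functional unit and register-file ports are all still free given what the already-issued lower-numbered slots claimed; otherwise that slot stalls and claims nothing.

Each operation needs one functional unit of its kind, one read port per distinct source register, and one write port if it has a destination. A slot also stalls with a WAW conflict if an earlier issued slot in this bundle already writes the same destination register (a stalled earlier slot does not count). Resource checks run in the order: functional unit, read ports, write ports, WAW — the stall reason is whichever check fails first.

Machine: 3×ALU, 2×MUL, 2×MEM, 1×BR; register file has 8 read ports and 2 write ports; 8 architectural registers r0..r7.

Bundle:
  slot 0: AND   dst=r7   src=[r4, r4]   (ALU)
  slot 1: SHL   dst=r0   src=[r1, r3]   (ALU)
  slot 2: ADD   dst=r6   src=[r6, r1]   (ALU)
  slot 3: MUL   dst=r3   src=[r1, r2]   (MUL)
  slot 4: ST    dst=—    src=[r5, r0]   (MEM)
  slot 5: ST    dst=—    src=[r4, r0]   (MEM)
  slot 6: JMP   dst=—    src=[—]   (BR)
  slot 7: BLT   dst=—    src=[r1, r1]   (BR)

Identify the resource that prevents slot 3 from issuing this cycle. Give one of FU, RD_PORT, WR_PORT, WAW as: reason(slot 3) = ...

reason(slot 3) = WR_PORT

(0) want 1×ALU +1rd +1wr — yes → AL2|MU2|ME2|BR1|rd7|wr1
(1) want 1×ALU +2rd +1wr — yes → AL1|MU2|ME2|BR1|rd5|wr0
(2) want 1×ALU +2rd +1wr — WR_PORT → AL1|MU2|ME2|BR1|rd5|wr0
(3) want 1×MUL +2rd +1wr — WR_PORT → AL1|MU2|ME2|BR1|rd5|wr0
(4) want 1×MEM +2rd +0wr — yes → AL1|MU2|ME1|BR1|rd3|wr0
(5) want 1×MEM +2rd +0wr — yes → AL1|MU2|ME0|BR1|rd1|wr0
(6) want 1×BR +0rd +0wr — yes → AL1|MU2|ME0|BR0|rd1|wr0
(7) want 1×BR +1rd +0wr — FU → AL1|MU2|ME0|BR0|rd1|wr0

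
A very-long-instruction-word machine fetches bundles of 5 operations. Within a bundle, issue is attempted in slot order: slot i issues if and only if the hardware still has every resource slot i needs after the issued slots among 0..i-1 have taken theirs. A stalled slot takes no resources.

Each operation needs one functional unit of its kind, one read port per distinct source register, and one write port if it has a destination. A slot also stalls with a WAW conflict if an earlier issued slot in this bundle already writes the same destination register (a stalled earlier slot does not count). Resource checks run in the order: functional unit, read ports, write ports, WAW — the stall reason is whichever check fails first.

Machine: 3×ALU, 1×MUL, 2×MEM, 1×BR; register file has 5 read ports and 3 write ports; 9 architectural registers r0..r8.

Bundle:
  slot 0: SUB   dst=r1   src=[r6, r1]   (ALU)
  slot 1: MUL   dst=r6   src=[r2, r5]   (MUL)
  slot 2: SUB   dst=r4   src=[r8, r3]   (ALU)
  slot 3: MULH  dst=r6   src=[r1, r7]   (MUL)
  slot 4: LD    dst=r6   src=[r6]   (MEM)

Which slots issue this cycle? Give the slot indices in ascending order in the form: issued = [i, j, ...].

issued = [0, 1]

#0 ALU src=r6,r1 dispatched  <A:2 Mu:1 Ld:2 B:1 rd:3 wr:2>
#1 MUL src=r2,r5 dispatched  <A:2 Mu:0 Ld:2 B:1 rd:1 wr:1>
#2 ALU src=r8,r3 held:RD_PORT  <A:2 Mu:0 Ld:2 B:1 rd:1 wr:1>
#3 MUL src=r1,r7 held:FU  <A:2 Mu:0 Ld:2 B:1 rd:1 wr:1>
#4 MEM src=r6 held:WAW  <A:2 Mu:0 Ld:2 B:1 rd:1 wr:1>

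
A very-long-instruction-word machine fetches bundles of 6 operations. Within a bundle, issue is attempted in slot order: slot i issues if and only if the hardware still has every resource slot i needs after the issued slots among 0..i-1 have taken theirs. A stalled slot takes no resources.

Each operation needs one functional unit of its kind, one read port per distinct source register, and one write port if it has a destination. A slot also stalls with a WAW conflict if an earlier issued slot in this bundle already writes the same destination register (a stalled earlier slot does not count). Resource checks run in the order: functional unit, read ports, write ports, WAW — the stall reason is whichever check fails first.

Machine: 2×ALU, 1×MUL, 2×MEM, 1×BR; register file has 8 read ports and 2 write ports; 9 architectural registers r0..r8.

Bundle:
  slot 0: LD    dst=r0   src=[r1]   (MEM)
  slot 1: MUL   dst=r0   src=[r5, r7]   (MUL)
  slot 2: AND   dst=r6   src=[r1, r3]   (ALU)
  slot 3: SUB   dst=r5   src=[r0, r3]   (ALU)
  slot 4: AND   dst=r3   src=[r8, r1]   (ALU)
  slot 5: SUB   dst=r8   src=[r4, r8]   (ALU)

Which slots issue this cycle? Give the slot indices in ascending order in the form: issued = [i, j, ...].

issued = [0, 2]

  0. MEM→r0 ⇒ go  {2A/1Mu/1Ld/1B | 7r 1w}
  1. MUL→r0 ⇒ no(WAW)  {2A/1Mu/1Ld/1B | 7r 1w}
  2. ALU→r6 ⇒ go  {1A/1Mu/1Ld/1B | 5r 0w}
  3. ALU→r5 ⇒ no(WR_PORT)  {1A/1Mu/1Ld/1B | 5r 0w}
  4. ALU→r3 ⇒ no(WR_PORT)  {1A/1Mu/1Ld/1B | 5r 0w}
  5. ALU→r8 ⇒ no(WR_PORT)  {1A/1Mu/1Ld/1B | 5r 0w}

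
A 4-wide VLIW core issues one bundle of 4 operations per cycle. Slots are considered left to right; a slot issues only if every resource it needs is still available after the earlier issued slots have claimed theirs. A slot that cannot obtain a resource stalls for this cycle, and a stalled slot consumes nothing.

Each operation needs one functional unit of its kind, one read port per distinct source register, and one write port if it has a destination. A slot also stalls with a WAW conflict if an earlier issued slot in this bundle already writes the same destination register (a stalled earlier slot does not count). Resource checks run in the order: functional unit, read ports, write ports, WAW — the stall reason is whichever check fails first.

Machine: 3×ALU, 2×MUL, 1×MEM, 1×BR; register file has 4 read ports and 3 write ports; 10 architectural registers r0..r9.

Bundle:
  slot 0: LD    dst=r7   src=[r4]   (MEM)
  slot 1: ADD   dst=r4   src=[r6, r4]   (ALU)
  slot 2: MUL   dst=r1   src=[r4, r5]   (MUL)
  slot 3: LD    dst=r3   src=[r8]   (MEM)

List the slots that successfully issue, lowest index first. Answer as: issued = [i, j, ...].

issued = [0, 1]

#0 MEM src=r4 dispatched  <A:3 Mu:2 Ld:0 B:1 rd:3 wr:2>
#1 ALU src=r6,r4 dispatched  <A:2 Mu:2 Ld:0 B:1 rd:1 wr:1>
#2 MUL src=r4,r5 held:RD_PORT  <A:2 Mu:2 Ld:0 B:1 rd:1 wr:1>
#3 MEM src=r8 held:FU  <A:2 Mu:2 Ld:0 B:1 rd:1 wr:1>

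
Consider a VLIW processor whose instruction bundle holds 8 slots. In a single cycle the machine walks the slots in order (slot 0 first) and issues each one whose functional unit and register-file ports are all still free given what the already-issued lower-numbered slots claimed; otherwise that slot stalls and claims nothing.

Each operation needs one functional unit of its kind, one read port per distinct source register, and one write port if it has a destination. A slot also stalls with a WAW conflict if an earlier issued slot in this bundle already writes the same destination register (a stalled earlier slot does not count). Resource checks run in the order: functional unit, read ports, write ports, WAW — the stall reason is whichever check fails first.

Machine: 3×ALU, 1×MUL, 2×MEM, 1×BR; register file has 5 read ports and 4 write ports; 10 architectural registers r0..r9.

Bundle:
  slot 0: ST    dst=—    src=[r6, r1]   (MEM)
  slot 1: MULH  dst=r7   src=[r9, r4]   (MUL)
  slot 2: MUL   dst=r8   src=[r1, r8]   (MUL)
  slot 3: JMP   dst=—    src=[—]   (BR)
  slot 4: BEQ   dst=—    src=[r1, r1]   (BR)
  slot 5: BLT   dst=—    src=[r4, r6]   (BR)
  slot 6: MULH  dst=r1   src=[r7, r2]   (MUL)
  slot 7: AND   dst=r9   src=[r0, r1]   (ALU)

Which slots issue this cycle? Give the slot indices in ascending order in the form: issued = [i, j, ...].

[0] MEM needs rd=2 wr=0: ok; after: ALU=3 MUL=1 MEM=1 BR=1, R=3, W=4
[1] MUL needs rd=2 wr=1: ok; after: ALU=3 MUL=0 MEM=1 BR=1, R=1, W=3
[2] MUL needs rd=2 wr=1: FU; after: ALU=3 MUL=0 MEM=1 BR=1, R=1, W=3
[3] BR needs rd=0 wr=0: ok; after: ALU=3 MUL=0 MEM=1 BR=0, R=1, W=3
[4] BR needs rd=1 wr=0: FU; after: ALU=3 MUL=0 MEM=1 BR=0, R=1, W=3
[5] BR needs rd=2 wr=0: FU; after: ALU=3 MUL=0 MEM=1 BR=0, R=1, W=3
[6] MUL needs rd=2 wr=1: FU; after: ALU=3 MUL=0 MEM=1 BR=0, R=1, W=3
[7] ALU needs rd=2 wr=1: RD_PORT; after: ALU=3 MUL=0 MEM=1 BR=0, R=1, W=3

issued = [0, 1, 3]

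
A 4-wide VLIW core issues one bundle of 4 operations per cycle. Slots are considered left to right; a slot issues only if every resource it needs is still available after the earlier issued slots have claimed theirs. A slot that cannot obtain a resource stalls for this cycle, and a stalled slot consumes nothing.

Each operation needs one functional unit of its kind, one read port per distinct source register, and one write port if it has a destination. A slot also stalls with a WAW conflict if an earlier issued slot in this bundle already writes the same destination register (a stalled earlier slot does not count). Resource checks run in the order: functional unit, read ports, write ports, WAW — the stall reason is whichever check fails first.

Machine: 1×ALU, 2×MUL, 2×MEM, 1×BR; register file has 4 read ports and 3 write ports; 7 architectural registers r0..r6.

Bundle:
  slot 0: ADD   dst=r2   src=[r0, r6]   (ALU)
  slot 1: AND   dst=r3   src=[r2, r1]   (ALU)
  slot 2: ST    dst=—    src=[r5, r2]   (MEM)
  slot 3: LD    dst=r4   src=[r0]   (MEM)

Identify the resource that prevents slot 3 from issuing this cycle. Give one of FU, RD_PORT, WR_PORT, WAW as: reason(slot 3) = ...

reason(slot 3) = RD_PORT

(0) want 1×ALU +2rd +1wr — yes → AL0|MU2|ME2|BR1|rd2|wr2
(1) want 1×ALU +2rd +1wr — FU → AL0|MU2|ME2|BR1|rd2|wr2
(2) want 1×MEM +2rd +0wr — yes → AL0|MU2|ME1|BR1|rd0|wr2
(3) want 1×MEM +1rd +1wr — RD_PORT → AL0|MU2|ME1|BR1|rd0|wr2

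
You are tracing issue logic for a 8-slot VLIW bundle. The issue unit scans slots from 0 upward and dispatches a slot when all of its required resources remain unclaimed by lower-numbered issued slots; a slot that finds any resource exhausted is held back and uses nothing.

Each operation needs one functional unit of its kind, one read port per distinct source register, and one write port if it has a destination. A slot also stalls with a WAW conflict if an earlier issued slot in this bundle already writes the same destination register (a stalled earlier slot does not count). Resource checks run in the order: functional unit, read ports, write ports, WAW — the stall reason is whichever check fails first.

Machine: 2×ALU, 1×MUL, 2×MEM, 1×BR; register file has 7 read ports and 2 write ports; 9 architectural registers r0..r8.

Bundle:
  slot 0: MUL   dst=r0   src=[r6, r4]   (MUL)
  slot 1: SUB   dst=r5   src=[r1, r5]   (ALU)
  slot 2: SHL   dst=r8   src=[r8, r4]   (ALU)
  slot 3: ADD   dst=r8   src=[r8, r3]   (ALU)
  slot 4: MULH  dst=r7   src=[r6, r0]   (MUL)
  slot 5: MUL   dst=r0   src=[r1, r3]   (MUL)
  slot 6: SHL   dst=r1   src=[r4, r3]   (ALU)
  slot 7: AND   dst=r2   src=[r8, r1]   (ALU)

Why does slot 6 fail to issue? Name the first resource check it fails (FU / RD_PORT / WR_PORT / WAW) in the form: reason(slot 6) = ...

reason(slot 6) = WR_PORT

  0. MUL→r0 ⇒ go  {2A/0Mu/2Ld/1B | 5r 1w}
  1. ALU→r5 ⇒ go  {1A/0Mu/2Ld/1B | 3r 0w}
  2. ALU→r8 ⇒ no(WR_PORT)  {1A/0Mu/2Ld/1B | 3r 0w}
  3. ALU→r8 ⇒ no(WR_PORT)  {1A/0Mu/2Ld/1B | 3r 0w}
  4. MUL→r7 ⇒ no(FU)  {1A/0Mu/2Ld/1B | 3r 0w}
  5. MUL→r0 ⇒ no(FU)  {1A/0Mu/2Ld/1B | 3r 0w}
  6. ALU→r1 ⇒ no(WR_PORT)  {1A/0Mu/2Ld/1B | 3r 0w}
  7. ALU→r2 ⇒ no(WR_PORT)  {1A/0Mu/2Ld/1B | 3r 0w}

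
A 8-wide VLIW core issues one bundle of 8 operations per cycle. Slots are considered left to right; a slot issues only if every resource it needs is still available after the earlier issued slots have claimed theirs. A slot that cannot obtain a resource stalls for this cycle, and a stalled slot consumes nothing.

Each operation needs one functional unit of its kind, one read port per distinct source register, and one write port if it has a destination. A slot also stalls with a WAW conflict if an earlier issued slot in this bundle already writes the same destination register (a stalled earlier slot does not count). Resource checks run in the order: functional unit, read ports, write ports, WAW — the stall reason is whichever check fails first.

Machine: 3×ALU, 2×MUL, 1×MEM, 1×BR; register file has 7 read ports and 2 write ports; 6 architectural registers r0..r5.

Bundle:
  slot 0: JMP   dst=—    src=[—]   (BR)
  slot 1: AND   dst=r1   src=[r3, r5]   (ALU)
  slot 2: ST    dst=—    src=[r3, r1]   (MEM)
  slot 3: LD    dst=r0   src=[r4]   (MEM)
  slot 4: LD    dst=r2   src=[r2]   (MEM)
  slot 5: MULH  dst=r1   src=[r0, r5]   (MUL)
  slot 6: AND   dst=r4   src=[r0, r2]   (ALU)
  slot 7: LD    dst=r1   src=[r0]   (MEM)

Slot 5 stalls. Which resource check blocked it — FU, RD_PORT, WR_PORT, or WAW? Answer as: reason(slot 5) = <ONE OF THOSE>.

#0 BR src=- dispatched  <A:3 Mu:2 Ld:1 B:0 rd:7 wr:2>
#1 ALU src=r3,r5 dispatched  <A:2 Mu:2 Ld:1 B:0 rd:5 wr:1>
#2 MEM src=r3,r1 dispatched  <A:2 Mu:2 Ld:0 B:0 rd:3 wr:1>
#3 MEM src=r4 held:FU  <A:2 Mu:2 Ld:0 B:0 rd:3 wr:1>
#4 MEM src=r2 held:FU  <A:2 Mu:2 Ld:0 B:0 rd:3 wr:1>
#5 MUL src=r0,r5 held:WAW  <A:2 Mu:2 Ld:0 B:0 rd:3 wr:1>
#6 ALU src=r0,r2 dispatched  <A:1 Mu:2 Ld:0 B:0 rd:1 wr:0>
#7 MEM src=r0 held:FU  <A:1 Mu:2 Ld:0 B:0 rd:1 wr:0>

reason(slot 5) = WAW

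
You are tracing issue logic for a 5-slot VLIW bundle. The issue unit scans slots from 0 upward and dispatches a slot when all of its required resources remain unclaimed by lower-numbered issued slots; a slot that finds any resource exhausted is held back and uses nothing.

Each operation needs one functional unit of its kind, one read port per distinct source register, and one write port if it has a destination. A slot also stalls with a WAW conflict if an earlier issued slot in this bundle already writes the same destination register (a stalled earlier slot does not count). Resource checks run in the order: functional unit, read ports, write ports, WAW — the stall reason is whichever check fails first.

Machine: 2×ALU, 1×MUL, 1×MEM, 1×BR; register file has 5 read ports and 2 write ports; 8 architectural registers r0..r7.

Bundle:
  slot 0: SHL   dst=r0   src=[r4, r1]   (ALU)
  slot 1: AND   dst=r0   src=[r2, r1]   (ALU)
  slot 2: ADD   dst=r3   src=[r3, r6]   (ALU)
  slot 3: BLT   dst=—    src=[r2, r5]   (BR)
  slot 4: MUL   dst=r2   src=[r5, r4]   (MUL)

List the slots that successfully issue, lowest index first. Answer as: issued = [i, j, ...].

issued = [0, 2]

#0 ALU src=r4,r1 dispatched  <A:1 Mu:1 Ld:1 B:1 rd:3 wr:1>
#1 ALU src=r2,r1 held:WAW  <A:1 Mu:1 Ld:1 B:1 rd:3 wr:1>
#2 ALU src=r3,r6 dispatched  <A:0 Mu:1 Ld:1 B:1 rd:1 wr:0>
#3 BR src=r2,r5 held:RD_PORT  <A:0 Mu:1 Ld:1 B:1 rd:1 wr:0>
#4 MUL src=r5,r4 held:RD_PORT  <A:0 Mu:1 Ld:1 B:1 rd:1 wr:0>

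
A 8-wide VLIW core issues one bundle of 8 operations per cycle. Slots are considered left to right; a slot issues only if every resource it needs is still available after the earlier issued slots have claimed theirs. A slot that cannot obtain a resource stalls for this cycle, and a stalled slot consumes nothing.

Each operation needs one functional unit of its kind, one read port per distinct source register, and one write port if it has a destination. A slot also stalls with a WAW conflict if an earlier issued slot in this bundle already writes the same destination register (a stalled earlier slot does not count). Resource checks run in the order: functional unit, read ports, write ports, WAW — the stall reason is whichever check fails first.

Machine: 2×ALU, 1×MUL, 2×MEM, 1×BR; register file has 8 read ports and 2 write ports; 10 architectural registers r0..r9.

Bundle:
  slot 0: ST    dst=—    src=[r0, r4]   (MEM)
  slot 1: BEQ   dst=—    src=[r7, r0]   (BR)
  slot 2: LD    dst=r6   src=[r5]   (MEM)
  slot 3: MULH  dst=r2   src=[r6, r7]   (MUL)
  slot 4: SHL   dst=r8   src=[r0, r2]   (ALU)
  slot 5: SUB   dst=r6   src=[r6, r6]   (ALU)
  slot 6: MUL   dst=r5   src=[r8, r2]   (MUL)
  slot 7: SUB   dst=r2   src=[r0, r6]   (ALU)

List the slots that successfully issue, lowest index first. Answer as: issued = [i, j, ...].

issued = [0, 1, 2, 3]

#0 MEM src=r0,r4 dispatched  <A:2 Mu:1 Ld:1 B:1 rd:6 wr:2>
#1 BR src=r7,r0 dispatched  <A:2 Mu:1 Ld:1 B:0 rd:4 wr:2>
#2 MEM src=r5 dispatched  <A:2 Mu:1 Ld:0 B:0 rd:3 wr:1>
#3 MUL src=r6,r7 dispatched  <A:2 Mu:0 Ld:0 B:0 rd:1 wr:0>
#4 ALU src=r0,r2 held:RD_PORT  <A:2 Mu:0 Ld:0 B:0 rd:1 wr:0>
#5 ALU src=r6,r6 held:WR_PORT  <A:2 Mu:0 Ld:0 B:0 rd:1 wr:0>
#6 MUL src=r8,r2 held:FU  <A:2 Mu:0 Ld:0 B:0 rd:1 wr:0>
#7 ALU src=r0,r6 held:RD_PORT  <A:2 Mu:0 Ld:0 B:0 rd:1 wr:0>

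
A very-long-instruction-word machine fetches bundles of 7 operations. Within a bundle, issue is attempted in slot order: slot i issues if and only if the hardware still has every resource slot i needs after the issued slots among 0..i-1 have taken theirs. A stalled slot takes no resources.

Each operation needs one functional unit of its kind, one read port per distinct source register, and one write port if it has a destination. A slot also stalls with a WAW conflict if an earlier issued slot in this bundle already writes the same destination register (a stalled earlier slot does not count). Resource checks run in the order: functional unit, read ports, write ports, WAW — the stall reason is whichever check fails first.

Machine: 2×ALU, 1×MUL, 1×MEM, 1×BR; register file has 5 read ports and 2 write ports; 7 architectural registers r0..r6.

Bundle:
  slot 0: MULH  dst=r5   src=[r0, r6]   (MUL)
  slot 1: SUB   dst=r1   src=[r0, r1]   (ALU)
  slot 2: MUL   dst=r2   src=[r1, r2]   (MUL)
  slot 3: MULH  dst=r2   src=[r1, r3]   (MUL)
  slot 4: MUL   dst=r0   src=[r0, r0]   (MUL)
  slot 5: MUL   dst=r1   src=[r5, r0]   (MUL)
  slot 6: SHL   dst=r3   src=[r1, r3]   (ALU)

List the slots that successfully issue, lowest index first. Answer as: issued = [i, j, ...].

issued = [0, 1]

slot 0 (MUL): ISSUE — free A2,Mu0,Ld1,B1 rp3 wp1
slot 1 (ALU): ISSUE — free A1,Mu0,Ld1,B1 rp1 wp0
slot 2 (MUL): stall FU — free A1,Mu0,Ld1,B1 rp1 wp0
slot 3 (MUL): stall FU — free A1,Mu0,Ld1,B1 rp1 wp0
slot 4 (MUL): stall FU — free A1,Mu0,Ld1,B1 rp1 wp0
slot 5 (MUL): stall FU — free A1,Mu0,Ld1,B1 rp1 wp0
slot 6 (ALU): stall RD_PORT — free A1,Mu0,Ld1,B1 rp1 wp0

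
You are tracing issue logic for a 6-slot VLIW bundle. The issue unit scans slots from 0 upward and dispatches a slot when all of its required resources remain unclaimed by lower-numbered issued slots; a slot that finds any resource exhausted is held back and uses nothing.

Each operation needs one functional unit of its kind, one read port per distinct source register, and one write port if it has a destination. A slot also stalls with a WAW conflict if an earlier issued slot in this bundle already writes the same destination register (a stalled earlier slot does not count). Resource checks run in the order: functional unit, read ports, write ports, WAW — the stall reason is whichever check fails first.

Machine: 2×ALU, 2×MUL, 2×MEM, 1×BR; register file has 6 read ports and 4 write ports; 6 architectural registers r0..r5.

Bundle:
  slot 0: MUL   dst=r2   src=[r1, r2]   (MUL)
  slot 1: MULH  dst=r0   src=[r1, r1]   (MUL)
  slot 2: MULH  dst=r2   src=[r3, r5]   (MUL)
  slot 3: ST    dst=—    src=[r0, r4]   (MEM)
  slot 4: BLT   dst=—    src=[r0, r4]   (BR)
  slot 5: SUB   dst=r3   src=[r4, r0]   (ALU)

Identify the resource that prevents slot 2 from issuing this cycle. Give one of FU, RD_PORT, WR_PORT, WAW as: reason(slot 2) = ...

(0) want 1×MUL +2rd +1wr — yes → AL2|MU1|ME2|BR1|rd4|wr3
(1) want 1×MUL +1rd +1wr — yes → AL2|MU0|ME2|BR1|rd3|wr2
(2) want 1×MUL +2rd +1wr — FU → AL2|MU0|ME2|BR1|rd3|wr2
(3) want 1×MEM +2rd +0wr — yes → AL2|MU0|ME1|BR1|rd1|wr2
(4) want 1×BR +2rd +0wr — RD_PORT → AL2|MU0|ME1|BR1|rd1|wr2
(5) want 1×ALU +2rd +1wr — RD_PORT → AL2|MU0|ME1|BR1|rd1|wr2

reason(slot 2) = FU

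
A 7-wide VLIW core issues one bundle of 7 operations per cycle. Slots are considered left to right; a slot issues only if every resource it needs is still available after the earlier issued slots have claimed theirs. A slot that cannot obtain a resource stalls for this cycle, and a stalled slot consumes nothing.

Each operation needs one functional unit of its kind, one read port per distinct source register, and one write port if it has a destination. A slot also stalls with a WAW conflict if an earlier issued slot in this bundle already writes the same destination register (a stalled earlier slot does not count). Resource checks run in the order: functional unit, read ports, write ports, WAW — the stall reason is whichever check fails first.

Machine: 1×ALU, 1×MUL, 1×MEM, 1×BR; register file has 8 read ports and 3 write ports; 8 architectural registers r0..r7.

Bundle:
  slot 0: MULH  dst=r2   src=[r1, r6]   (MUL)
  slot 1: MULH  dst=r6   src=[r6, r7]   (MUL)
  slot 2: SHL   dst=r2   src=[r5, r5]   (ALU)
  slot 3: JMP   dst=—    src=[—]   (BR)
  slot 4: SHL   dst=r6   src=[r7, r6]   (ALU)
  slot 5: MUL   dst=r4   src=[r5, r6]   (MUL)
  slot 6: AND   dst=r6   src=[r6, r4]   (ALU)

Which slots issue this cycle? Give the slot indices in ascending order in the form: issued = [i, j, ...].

issued = [0, 3, 4]

  0. MUL→r2 ⇒ go  {1A/0Mu/1Ld/1B | 6r 2w}
  1. MUL→r6 ⇒ no(FU)  {1A/0Mu/1Ld/1B | 6r 2w}
  2. ALU→r2 ⇒ no(WAW)  {1A/0Mu/1Ld/1B | 6r 2w}
  3. BR ⇒ go  {1A/0Mu/1Ld/0B | 6r 2w}
  4. ALU→r6 ⇒ go  {0A/0Mu/1Ld/0B | 4r 1w}
  5. MUL→r4 ⇒ no(FU)  {0A/0Mu/1Ld/0B | 4r 1w}
  6. ALU→r6 ⇒ no(FU)  {0A/0Mu/1Ld/0B | 4r 1w}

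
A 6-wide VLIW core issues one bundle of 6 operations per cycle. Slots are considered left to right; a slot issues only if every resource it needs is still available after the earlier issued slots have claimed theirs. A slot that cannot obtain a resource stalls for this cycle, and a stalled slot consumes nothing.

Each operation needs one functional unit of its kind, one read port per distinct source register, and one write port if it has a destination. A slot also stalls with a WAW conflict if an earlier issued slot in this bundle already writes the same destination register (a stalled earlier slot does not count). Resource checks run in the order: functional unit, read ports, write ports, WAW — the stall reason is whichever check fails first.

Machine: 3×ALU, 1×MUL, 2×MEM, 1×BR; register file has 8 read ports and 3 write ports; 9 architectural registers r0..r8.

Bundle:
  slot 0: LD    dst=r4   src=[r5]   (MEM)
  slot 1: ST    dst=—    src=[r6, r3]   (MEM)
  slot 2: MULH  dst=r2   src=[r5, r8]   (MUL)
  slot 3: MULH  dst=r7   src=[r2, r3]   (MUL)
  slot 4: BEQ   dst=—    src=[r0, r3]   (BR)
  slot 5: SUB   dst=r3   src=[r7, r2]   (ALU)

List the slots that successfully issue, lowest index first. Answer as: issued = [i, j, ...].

issued = [0, 1, 2, 4]

(0) want 1×MEM +1rd +1wr — yes → AL3|MU1|ME1|BR1|rd7|wr2
(1) want 1×MEM +2rd +0wr — yes → AL3|MU1|ME0|BR1|rd5|wr2
(2) want 1×MUL +2rd +1wr — yes → AL3|MU0|ME0|BR1|rd3|wr1
(3) want 1×MUL +2rd +1wr — FU → AL3|MU0|ME0|BR1|rd3|wr1
(4) want 1×BR +2rd +0wr — yes → AL3|MU0|ME0|BR0|rd1|wr1
(5) want 1×ALU +2rd +1wr — RD_PORT → AL3|MU0|ME0|BR0|rd1|wr1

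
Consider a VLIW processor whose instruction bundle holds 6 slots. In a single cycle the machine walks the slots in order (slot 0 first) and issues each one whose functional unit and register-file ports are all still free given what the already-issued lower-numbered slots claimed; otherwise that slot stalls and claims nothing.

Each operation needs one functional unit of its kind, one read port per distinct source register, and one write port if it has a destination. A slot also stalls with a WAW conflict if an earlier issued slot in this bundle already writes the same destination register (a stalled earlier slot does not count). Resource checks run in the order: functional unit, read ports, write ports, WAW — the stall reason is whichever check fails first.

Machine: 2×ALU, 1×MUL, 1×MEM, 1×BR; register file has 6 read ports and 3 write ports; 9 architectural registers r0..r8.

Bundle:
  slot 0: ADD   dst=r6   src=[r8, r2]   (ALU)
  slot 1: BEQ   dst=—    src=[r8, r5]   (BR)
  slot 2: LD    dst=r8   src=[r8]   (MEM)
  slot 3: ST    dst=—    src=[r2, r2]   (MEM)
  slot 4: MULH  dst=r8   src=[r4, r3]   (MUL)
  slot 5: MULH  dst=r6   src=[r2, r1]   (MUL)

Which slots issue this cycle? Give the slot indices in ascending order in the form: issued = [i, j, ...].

slot 0 (ALU): ISSUE — free A1,Mu1,Ld1,B1 rp4 wp2
slot 1 (BR): ISSUE — free A1,Mu1,Ld1,B0 rp2 wp2
slot 2 (MEM): ISSUE — free A1,Mu1,Ld0,B0 rp1 wp1
slot 3 (MEM): stall FU — free A1,Mu1,Ld0,B0 rp1 wp1
slot 4 (MUL): stall RD_PORT — free A1,Mu1,Ld0,B0 rp1 wp1
slot 5 (MUL): stall RD_PORT — free A1,Mu1,Ld0,B0 rp1 wp1

issued = [0, 1, 2]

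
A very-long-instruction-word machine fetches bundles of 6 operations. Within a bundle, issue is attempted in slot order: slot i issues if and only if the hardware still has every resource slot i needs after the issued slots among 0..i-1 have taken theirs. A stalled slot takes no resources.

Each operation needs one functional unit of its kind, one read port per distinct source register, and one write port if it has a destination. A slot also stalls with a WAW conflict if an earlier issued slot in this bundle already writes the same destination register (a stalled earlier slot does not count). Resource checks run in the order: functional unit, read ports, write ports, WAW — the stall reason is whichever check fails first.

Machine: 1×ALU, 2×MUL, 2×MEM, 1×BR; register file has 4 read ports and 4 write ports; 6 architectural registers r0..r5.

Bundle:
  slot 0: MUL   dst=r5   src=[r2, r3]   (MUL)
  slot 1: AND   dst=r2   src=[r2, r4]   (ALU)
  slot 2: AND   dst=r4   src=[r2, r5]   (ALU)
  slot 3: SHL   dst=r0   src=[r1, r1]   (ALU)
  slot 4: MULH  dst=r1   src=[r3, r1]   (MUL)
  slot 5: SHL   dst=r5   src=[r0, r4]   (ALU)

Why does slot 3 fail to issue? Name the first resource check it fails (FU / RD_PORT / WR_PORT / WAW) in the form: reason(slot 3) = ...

(0) want 1×MUL +2rd +1wr — yes → AL1|MU1|ME2|BR1|rd2|wr3
(1) want 1×ALU +2rd +1wr — yes → AL0|MU1|ME2|BR1|rd0|wr2
(2) want 1×ALU +2rd +1wr — FU → AL0|MU1|ME2|BR1|rd0|wr2
(3) want 1×ALU +1rd +1wr — FU → AL0|MU1|ME2|BR1|rd0|wr2
(4) want 1×MUL +2rd +1wr — RD_PORT → AL0|MU1|ME2|BR1|rd0|wr2
(5) want 1×ALU +2rd +1wr — FU → AL0|MU1|ME2|BR1|rd0|wr2

reason(slot 3) = FU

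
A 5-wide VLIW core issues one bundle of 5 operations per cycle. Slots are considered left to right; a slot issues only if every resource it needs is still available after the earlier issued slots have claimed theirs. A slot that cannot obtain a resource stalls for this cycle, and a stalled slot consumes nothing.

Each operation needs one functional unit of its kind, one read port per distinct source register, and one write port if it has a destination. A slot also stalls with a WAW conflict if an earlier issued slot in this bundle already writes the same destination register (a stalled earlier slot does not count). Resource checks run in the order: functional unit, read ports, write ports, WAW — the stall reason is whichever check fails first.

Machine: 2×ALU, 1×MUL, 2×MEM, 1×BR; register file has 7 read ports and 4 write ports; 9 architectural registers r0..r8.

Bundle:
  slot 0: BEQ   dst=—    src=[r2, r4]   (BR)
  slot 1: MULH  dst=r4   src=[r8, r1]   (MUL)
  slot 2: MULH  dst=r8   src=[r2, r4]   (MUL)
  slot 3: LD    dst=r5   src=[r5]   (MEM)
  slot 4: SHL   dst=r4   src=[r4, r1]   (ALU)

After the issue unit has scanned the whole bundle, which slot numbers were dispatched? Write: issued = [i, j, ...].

(0) want 1×BR +2rd +0wr — yes → AL2|MU1|ME2|BR0|rd5|wr4
(1) want 1×MUL +2rd +1wr — yes → AL2|MU0|ME2|BR0|rd3|wr3
(2) want 1×MUL +2rd +1wr — FU → AL2|MU0|ME2|BR0|rd3|wr3
(3) want 1×MEM +1rd +1wr — yes → AL2|MU0|ME1|BR0|rd2|wr2
(4) want 1×ALU +2rd +1wr — WAW → AL2|MU0|ME1|BR0|rd2|wr2

issued = [0, 1, 3]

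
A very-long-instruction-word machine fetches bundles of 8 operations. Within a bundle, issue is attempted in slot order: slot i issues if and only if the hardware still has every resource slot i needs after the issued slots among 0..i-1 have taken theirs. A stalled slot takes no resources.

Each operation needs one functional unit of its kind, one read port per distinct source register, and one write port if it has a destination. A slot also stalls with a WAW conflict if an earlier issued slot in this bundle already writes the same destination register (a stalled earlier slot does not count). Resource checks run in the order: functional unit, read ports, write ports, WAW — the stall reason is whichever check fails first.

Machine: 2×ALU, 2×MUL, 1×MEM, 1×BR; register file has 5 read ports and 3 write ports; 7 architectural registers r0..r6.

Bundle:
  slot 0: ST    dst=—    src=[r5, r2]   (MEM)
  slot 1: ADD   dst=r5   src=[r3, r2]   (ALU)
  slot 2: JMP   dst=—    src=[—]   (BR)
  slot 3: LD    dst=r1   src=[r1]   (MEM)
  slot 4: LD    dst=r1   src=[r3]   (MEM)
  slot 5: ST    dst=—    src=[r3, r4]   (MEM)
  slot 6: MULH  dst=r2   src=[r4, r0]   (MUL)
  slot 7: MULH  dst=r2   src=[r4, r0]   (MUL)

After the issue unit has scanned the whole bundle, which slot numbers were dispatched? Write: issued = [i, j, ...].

#0 MEM src=r5,r2 dispatched  <A:2 Mu:2 Ld:0 B:1 rd:3 wr:3>
#1 ALU src=r3,r2 dispatched  <A:1 Mu:2 Ld:0 B:1 rd:1 wr:2>
#2 BR src=- dispatched  <A:1 Mu:2 Ld:0 B:0 rd:1 wr:2>
#3 MEM src=r1 held:FU  <A:1 Mu:2 Ld:0 B:0 rd:1 wr:2>
#4 MEM src=r3 held:FU  <A:1 Mu:2 Ld:0 B:0 rd:1 wr:2>
#5 MEM src=r3,r4 held:FU  <A:1 Mu:2 Ld:0 B:0 rd:1 wr:2>
#6 MUL src=r4,r0 held:RD_PORT  <A:1 Mu:2 Ld:0 B:0 rd:1 wr:2>
#7 MUL src=r4,r0 held:RD_PORT  <A:1 Mu:2 Ld:0 B:0 rd:1 wr:2>

issued = [0, 1, 2]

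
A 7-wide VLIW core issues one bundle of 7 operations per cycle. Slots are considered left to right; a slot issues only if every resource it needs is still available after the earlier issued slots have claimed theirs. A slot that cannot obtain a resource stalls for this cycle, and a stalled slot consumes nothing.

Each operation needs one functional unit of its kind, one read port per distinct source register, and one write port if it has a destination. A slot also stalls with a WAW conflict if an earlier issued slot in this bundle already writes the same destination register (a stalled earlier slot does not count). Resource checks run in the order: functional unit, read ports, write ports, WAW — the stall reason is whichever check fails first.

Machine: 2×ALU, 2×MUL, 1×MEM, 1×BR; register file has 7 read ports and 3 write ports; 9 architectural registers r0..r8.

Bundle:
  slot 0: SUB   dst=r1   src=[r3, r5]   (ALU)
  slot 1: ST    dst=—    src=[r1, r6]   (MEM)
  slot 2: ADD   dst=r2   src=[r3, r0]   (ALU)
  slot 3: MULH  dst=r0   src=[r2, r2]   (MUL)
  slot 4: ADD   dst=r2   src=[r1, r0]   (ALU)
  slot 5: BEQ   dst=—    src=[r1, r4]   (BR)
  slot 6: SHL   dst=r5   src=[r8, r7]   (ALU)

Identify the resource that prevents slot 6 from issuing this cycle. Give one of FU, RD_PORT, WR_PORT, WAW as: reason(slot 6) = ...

[0] ALU needs rd=2 wr=1: ok; after: ALU=1 MUL=2 MEM=1 BR=1, R=5, W=2
[1] MEM needs rd=2 wr=0: ok; after: ALU=1 MUL=2 MEM=0 BR=1, R=3, W=2
[2] ALU needs rd=2 wr=1: ok; after: ALU=0 MUL=2 MEM=0 BR=1, R=1, W=1
[3] MUL needs rd=1 wr=1: ok; after: ALU=0 MUL=1 MEM=0 BR=1, R=0, W=0
[4] ALU needs rd=2 wr=1: FU; after: ALU=0 MUL=1 MEM=0 BR=1, R=0, W=0
[5] BR needs rd=2 wr=0: RD_PORT; after: ALU=0 MUL=1 MEM=0 BR=1, R=0, W=0
[6] ALU needs rd=2 wr=1: FU; after: ALU=0 MUL=1 MEM=0 BR=1, R=0, W=0

reason(slot 6) = FU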